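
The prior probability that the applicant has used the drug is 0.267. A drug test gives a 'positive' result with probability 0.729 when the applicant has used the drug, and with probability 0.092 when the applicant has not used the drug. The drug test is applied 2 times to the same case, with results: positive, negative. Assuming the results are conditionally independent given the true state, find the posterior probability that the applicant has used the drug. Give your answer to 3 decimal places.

Posterior P(H) ≈ 0.463

With H the event that the applicant has used the drug, the joint likelihood of the observed sequence is P(data|H) = 0.729·0.271 = 0.19756 and P(data|¬H) = 0.092·0.908 = 0.083536.
Bayes: P(H|data) = 0.267·0.19756 / (0.267·0.19756 + 0.733·0.083536) = 0.052748/0.11398 = 0.4628.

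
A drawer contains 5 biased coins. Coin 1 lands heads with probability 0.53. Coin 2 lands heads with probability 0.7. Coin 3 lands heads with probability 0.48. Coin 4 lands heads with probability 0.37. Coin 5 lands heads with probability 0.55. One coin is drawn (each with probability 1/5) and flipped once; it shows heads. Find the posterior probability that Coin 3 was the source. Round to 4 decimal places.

Posterior probability ≈ 0.1825

P(heads|C1) = 0.53; P(heads|C2) = 0.7; P(heads|C3) = 0.48; P(heads|C4) = 0.37; P(heads|C5) = 0.55.
Prior × likelihood for each source: 0.2·0.53=0.1060, 0.2·0.7=0.1400, 0.2·0.48=0.09600, 0.2·0.37=0.07400, 0.2·0.55=0.1100. Summing gives P(heads) = 0.52600.
P(Coin 3 | heads) = 0.09600 / 0.52600 = 0.1825.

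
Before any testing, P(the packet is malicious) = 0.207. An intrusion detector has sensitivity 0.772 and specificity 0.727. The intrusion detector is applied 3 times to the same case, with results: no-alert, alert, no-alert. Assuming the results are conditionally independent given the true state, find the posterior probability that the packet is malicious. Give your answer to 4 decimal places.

Let H be the event that the packet is malicious; start with P(H) = 0.207. P('alert'|H) = 0.772, P('alert'|¬H) = 0.273.
Update on result 1 ('no-alert'): P(H) ← 0.228·0.2070 / (0.228·0.2070 + 0.727·0.7930) = 0.047196/0.62371 = 0.0757.
Update on result 2 ('alert'): P(H) ← 0.772·0.0757 / (0.772·0.0757 + 0.273·0.9243) = 0.058417/0.31076 = 0.1880.
Update on result 3 ('no-alert'): P(H) ← 0.228·0.1880 / (0.228·0.1880 + 0.727·0.8120) = 0.042860/0.63320 = 0.0677.

Posterior P(H) ≈ 0.0677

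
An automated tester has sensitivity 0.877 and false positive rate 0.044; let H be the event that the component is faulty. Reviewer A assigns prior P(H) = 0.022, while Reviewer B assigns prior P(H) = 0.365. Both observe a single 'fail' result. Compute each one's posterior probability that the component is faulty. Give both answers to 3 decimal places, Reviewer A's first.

P('+'|H) = 0.877, P('+'|¬H) = 0.044.
Reviewer A: numerator 0.877·0.022 = 0.019294; evidence = 0.019294+0.044·0.978 = 0.062326; posterior = 0.310.
Reviewer B: numerator 0.877·0.365 = 0.32010; evidence = 0.32010+0.044·0.635 = 0.34804; posterior = 0.920.

Reviewer A: 0.310; Reviewer B: 0.920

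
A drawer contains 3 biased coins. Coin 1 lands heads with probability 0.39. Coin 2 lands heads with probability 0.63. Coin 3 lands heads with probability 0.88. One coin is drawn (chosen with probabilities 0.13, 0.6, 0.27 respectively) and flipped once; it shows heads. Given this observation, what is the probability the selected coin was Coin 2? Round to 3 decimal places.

P(heads|C1) = 0.39; P(heads|C2) = 0.63; P(heads|C3) = 0.88.
Prior × likelihood for each source: 0.13·0.39=0.05070, 0.6·0.63=0.3780, 0.27·0.88=0.2376. Summing gives P(heads) = 0.66630.
P(Coin 2 | heads) = 0.3780 / 0.66630 = 0.567.

Posterior probability ≈ 0.567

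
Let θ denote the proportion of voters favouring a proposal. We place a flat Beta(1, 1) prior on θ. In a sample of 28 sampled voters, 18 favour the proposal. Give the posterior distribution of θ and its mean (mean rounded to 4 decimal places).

Posterior: Beta(19, 11); mean ≈ 0.6333

The binomial likelihood is conjugate to the Beta prior: with 18 successes and 10 failures, the posterior is Beta(1+18, 1+10) = Beta(19, 11).
Posterior mean = α/(α+β) = 19/30 = 0.6333.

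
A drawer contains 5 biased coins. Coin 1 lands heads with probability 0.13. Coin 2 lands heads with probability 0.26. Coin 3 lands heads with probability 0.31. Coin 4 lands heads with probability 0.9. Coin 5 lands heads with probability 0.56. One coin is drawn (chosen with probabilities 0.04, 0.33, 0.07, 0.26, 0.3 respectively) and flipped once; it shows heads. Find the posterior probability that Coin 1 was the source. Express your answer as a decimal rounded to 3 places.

Posterior probability ≈ 0.010

P(heads|C1) = 0.13; P(heads|C2) = 0.26; P(heads|C3) = 0.31; P(heads|C4) = 0.9; P(heads|C5) = 0.56.
Prior × likelihood for each source: 0.04·0.13=0.005200, 0.33·0.26=0.08580, 0.07·0.31=0.02170, 0.26·0.9=0.2340, 0.3·0.56=0.1680. Summing gives P(heads) = 0.51470.
P(Coin 1 | heads) = 0.005200 / 0.51470 = 0.010.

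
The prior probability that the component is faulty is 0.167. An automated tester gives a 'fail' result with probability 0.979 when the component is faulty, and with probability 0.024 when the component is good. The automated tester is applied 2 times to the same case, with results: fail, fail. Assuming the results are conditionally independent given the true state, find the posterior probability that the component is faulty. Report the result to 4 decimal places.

With H the event that the component is faulty, the joint likelihood of the observed sequence is P(data|H) = 0.979·0.979 = 0.95844 and P(data|¬H) = 0.024·0.024 = 0.00057600.
Bayes: P(H|data) = 0.167·0.95844 / (0.167·0.95844 + 0.833·0.00057600) = 0.16006/0.16054 = 0.9970.

Posterior P(H) ≈ 0.9970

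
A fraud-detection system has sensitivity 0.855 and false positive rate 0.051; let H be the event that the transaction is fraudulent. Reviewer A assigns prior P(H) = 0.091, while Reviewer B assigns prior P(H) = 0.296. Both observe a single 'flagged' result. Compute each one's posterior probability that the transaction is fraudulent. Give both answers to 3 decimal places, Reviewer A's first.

P('+'|H) = 0.855, P('+'|¬H) = 0.051.
Reviewer A: numerator 0.855·0.091 = 0.077805; evidence = 0.077805+0.051·0.909 = 0.12416; posterior = 0.627.
Reviewer B: numerator 0.855·0.296 = 0.25308; evidence = 0.25308+0.051·0.704 = 0.28898; posterior = 0.876.

Reviewer A: 0.627; Reviewer B: 0.876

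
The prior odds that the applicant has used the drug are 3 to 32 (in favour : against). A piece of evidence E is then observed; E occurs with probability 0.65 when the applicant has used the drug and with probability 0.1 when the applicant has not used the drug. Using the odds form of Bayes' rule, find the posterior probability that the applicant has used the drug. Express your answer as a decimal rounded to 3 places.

Prior odds = 3/32 = 0.093750. In log-odds, ln(0.093750) = -2.3671.
Add log likelihood ratio: ln(6.5000) = 1.8718.
Posterior log-odds = -0.49532, so posterior odds = exp(-0.49532) = 0.60938. Converting, P(H|E) = 0.60938/1.6094 = 0.379.

Posterior probability ≈ 0.379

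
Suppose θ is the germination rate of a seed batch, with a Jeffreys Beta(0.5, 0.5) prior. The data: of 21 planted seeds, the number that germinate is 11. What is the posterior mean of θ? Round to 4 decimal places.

Posterior mean ≈ 0.5227

Observing 11 successes and 10 failures updates Beta(0.5, 0.5) by adding the success and failure counts to the two shape parameters: α = 0.5+11 = 11.5, β = 0.5+10 = 10.5.
E[θ | data] = 11.5/(11.5+10.5) = 0.5227.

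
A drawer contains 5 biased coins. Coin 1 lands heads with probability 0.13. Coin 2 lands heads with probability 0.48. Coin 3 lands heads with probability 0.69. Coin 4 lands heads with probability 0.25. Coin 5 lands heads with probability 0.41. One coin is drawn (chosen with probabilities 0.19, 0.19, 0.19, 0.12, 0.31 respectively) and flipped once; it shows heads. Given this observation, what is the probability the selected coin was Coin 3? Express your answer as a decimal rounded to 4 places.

Posterior probability ≈ 0.3244

P(heads|C1) = 0.13; P(heads|C2) = 0.48; P(heads|C3) = 0.69; P(heads|C4) = 0.25; P(heads|C5) = 0.41.
Prior × likelihood for each source: 0.19·0.13=0.02470, 0.19·0.48=0.09120, 0.19·0.69=0.1311, 0.12·0.25=0.03000, 0.31·0.41=0.1271. Summing gives P(heads) = 0.40410.
P(Coin 3 | heads) = 0.1311 / 0.40410 = 0.3244.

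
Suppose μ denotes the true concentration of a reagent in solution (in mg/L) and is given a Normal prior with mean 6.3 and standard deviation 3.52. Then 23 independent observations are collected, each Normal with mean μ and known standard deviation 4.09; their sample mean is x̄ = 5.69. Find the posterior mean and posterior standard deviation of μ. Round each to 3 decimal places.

With known σ, the Normal prior is conjugate. Weight on the data is w = (n/σ²)/(n/σ² + 1/τ₀²) = 1.37493/(1.37493+0.0807076) = 0.94456.
Posterior mean = w·x̄ + (1−w)·μ₀ = 0.94456·5.69 + 0.055445·6.3 = 5.724. Posterior variance = 1/(1.37493+0.0807076) = 0.686983, so SD = 0.829.

Posterior mean ≈ 5.724; posterior SD ≈ 0.829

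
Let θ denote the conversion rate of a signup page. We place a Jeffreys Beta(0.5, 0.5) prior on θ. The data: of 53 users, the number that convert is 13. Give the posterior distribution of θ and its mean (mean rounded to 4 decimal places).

The binomial likelihood is conjugate to the Beta prior: with 13 successes and 40 failures, the posterior is Beta(0.5+13, 0.5+40) = Beta(13.5, 40.5).
E[θ | data] = 13.5/(13.5+40.5) = 0.2500.

Posterior: Beta(13.5, 40.5); mean ≈ 0.2500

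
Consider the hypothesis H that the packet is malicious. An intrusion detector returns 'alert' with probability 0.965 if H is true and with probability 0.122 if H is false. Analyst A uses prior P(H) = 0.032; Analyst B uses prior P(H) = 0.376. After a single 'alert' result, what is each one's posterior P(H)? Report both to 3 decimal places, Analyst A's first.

Analyst A: 0.207; Analyst B: 0.827

The likelihood ratio for an 'alert' result is 0.965/0.122 = 7.9098.
Analyst A: prior odds 0.032/0.968 = 0.033058; posterior odds 0.26148; posterior probability 0.207.
Analyst B: prior odds 0.376/0.624 = 0.60256; posterior odds 4.7662; posterior probability 0.827.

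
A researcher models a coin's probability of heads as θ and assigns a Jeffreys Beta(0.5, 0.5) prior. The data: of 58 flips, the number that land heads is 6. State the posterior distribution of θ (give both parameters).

Posterior: Beta(6.5, 52.5)

The binomial likelihood is conjugate to the Beta prior: with 6 successes and 52 failures, the posterior is Beta(0.5+6, 0.5+52) = Beta(6.5, 52.5).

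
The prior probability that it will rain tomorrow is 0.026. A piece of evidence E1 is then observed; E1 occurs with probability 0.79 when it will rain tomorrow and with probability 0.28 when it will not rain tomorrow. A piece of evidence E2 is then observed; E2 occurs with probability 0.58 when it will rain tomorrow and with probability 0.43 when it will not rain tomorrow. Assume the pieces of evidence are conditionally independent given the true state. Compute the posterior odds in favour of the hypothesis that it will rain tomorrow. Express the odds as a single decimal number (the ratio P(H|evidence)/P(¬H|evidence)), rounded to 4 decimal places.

Posterior odds ≈ 0.1016

Prior odds = 0.026/(1−0.026) = 0.026694. In log-odds, ln(0.026694) = -3.6233.
Add log likelihood ratios: ln(2.8214) + ln(1.3488) = 1.3365.
Posterior log-odds = -2.2868, so posterior odds = exp(-2.2868) = 0.10159.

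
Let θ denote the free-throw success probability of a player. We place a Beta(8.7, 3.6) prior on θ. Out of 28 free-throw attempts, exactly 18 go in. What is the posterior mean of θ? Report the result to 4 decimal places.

Observing 18 successes and 10 failures updates Beta(8.7, 3.6) by adding the success and failure counts to the two shape parameters: α = 8.7+18 = 26.7, β = 3.6+10 = 13.6.
E[θ | data] = 26.7/(26.7+13.6) = 0.6625.

Posterior mean ≈ 0.6625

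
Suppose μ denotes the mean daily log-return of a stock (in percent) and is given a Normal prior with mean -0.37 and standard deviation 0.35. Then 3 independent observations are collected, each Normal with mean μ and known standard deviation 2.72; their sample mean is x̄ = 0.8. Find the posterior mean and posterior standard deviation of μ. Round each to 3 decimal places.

Posterior mean ≈ -0.315; posterior SD ≈ 0.342

Prior precision 1/τ₀² = 1/0.35² = 8.16327; data precision n/σ² = 3/2.72² = 0.405493.
Posterior precision = 8.16327 + 0.405493 = 8.56876, giving posterior SD = 1/√8.56876 = 0.342.
Posterior mean = (8.16327·-0.37 + 0.405493·0.8) / 8.56876 = -0.315.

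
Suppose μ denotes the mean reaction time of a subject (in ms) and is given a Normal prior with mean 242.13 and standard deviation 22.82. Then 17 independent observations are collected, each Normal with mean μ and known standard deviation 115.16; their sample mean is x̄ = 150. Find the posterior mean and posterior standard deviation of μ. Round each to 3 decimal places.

Prior precision 1/τ₀² = 1/22.82² = 0.00192030; data precision n/σ² = 17/115.16² = 0.00128187.
Posterior precision = 0.00192030 + 0.00128187 = 0.00320217, giving posterior SD = 1/√0.00320217 = 17.672.
Posterior mean = (0.00192030·242.13 + 0.00128187·150) / 0.00320217 = 205.249.

Posterior mean ≈ 205.249; posterior SD ≈ 17.672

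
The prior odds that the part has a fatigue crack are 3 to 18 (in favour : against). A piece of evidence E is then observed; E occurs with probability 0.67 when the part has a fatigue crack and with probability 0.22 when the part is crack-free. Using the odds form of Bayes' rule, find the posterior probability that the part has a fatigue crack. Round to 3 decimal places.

Posterior probability ≈ 0.337

Prior odds = 3/18 = 0.16667. In log-odds, ln(0.16667) = -1.7918.
Add log likelihood ratio: ln(3.0455) = 1.1137.
Posterior log-odds = -0.67811, so posterior odds = exp(-0.67811) = 0.50758. Converting, P(H|E) = 0.50758/1.5076 = 0.337.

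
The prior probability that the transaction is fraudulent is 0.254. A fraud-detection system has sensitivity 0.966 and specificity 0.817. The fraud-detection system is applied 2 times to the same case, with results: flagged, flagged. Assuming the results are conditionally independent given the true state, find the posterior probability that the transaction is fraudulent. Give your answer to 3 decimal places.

Posterior P(H) ≈ 0.905

With H the event that the transaction is fraudulent, the joint likelihood of the observed sequence is P(data|H) = 0.966·0.966 = 0.93316 and P(data|¬H) = 0.183·0.183 = 0.033489.
Bayes: P(H|data) = 0.254·0.93316 / (0.254·0.93316 + 0.746·0.033489) = 0.23702/0.26200 = 0.9046.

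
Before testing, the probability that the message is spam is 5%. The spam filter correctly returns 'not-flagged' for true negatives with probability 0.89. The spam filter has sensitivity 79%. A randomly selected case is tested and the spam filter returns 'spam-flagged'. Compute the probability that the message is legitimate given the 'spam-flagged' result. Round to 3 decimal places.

Let H be the event that the message is spam. P(H) = 0.05, so P(¬H) = 0.95. With E the 'spam-flagged' result, P(E|H) = 0.79 and P(E|¬H) = 0.11.
P(E) = 0.79·0.05 + 0.11·0.95 = 0.039500 + 0.10450 = 0.14400.
By Bayes' theorem, P(H|E) = 0.039500 / 0.14400 = 0.274. Hence P(¬H|E) = 1 − 0.274 = 0.726.

P(¬H | E) ≈ 0.726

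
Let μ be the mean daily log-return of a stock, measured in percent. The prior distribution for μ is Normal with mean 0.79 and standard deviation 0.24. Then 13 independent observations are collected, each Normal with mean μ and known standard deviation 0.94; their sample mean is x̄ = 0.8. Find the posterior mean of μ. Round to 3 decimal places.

Posterior mean ≈ 0.795

With known σ, the Normal prior is conjugate. Weight on the data is w = (n/σ²)/(n/σ² + 1/τ₀²) = 14.7125/(14.7125+17.3611) = 0.45871.
Posterior mean = w·x̄ + (1−w)·μ₀ = 0.45871·0.8 + 0.54129·0.79 = 0.795.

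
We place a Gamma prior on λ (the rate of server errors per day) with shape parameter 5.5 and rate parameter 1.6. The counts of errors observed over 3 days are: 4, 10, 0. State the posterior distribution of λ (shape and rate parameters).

Posterior: Gamma(shape=19.5, rate=4.6)

Total count ∑xᵢ = 14 over n = 3 days.
Gamma is conjugate to the Poisson likelihood: posterior is Gamma(shape = 5.5+14 = 19.5, rate = 1.6+3 = 4.6).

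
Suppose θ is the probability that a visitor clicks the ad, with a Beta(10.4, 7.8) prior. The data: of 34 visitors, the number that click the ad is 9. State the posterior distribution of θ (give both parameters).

The binomial likelihood is conjugate to the Beta prior: with 9 successes and 25 failures, the posterior is Beta(10.4+9, 7.8+25) = Beta(19.4, 32.8).

Posterior: Beta(19.4, 32.8)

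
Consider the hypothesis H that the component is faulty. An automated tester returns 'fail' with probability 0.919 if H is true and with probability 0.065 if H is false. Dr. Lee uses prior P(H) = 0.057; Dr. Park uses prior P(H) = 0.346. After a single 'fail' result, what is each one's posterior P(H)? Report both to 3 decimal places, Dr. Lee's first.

The likelihood ratio for a 'fail' result is 0.919/0.065 = 14.138.
Dr. Lee: prior odds 0.057/0.943 = 0.060445; posterior odds 0.85460; posterior probability 0.461.
Dr. Park: prior odds 0.346/0.654 = 0.52905; posterior odds 7.4800; posterior probability 0.882.

Dr. Lee: 0.461; Dr. Park: 0.882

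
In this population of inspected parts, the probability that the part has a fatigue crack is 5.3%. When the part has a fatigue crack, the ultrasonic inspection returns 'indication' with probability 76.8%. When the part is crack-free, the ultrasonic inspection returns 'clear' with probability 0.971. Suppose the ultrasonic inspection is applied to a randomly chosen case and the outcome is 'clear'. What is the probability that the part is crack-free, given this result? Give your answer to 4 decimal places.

Let H be the event that the part has a fatigue crack. P(H) = 0.053, so P(¬H) = 0.947. With E the 'clear' result, P(E|H) = 0.232 and P(E|¬H) = 0.971.
P(E) = 0.232·0.053 + 0.971·0.947 = 0.012296 + 0.91954 = 0.93183.
By Bayes' theorem, P(H|E) = 0.012296 / 0.93183 = 0.0132. Hence P(¬H|E) = 1 − 0.0132 = 0.9868.

P(¬H | E) ≈ 0.9868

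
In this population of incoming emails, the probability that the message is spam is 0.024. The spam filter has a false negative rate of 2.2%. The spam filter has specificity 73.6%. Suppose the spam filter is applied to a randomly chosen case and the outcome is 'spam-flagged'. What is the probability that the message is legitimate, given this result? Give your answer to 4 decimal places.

Let H be the event that the message is spam. P(H) = 0.024, so P(¬H) = 0.976. With E the 'spam-flagged' result, P(E|H) = 0.978 and P(E|¬H) = 0.264.
P(E) = 0.978·0.024 + 0.264·0.976 = 0.023472 + 0.25766 = 0.28114.
By Bayes' theorem, P(H|E) = 0.023472 / 0.28114 = 0.0835. Hence P(¬H|E) = 1 − 0.0835 = 0.9165.

P(¬H | E) ≈ 0.9165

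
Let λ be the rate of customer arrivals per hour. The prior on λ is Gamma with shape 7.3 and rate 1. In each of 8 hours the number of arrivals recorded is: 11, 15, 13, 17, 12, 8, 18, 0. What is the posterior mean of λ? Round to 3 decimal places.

Total count ∑xᵢ = 94 over n = 8 hours.
Gamma is conjugate to the Poisson likelihood: posterior is Gamma(shape = 7.3+94 = 101.3, rate = 1+8 = 9).
Posterior mean = shape/rate = 101.3/9 = 11.256.

Posterior mean ≈ 11.256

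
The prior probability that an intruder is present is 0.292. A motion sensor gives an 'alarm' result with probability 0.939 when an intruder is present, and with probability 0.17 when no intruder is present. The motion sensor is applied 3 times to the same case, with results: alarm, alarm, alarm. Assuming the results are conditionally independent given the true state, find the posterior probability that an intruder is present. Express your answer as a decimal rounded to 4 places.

With H the event that an intruder is present, the joint likelihood of the observed sequence is P(data|H) = 0.939·0.939·0.939 = 0.82794 and P(data|¬H) = 0.17·0.17·0.17 = 0.0049130.
Bayes: P(H|data) = 0.292·0.82794 / (0.292·0.82794 + 0.708·0.0049130) = 0.24176/0.24524 = 0.9858.

Posterior P(H) ≈ 0.9858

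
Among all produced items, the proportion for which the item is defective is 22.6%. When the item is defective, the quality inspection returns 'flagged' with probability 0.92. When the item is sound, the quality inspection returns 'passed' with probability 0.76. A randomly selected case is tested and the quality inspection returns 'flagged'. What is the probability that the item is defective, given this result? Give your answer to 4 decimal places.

Let H be the event that the item is defective. P(H) = 0.226, so P(¬H) = 0.774. With E the 'flagged' result, P(E|H) = 0.92 and P(E|¬H) = 0.24.
P(E) = 0.92·0.226 + 0.24·0.774 = 0.20792 + 0.18576 = 0.39368.
By Bayes' theorem, P(H|E) = 0.20792 / 0.39368 = 0.5281.

P(H | E) ≈ 0.5281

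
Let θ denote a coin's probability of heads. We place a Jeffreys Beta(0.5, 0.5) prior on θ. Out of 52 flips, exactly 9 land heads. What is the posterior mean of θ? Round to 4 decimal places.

Observing 9 successes and 43 failures updates Beta(0.5, 0.5) by adding the success and failure counts to the two shape parameters: α = 0.5+9 = 9.5, β = 0.5+43 = 43.5.
E[θ | data] = 9.5/(9.5+43.5) = 0.1792.

Posterior mean ≈ 0.1792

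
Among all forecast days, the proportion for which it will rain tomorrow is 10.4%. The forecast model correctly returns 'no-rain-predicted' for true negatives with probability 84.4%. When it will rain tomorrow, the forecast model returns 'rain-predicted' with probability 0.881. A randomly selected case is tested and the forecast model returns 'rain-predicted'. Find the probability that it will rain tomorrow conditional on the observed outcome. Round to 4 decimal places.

P(H | E) ≈ 0.3960

Let H be the event that it will rain tomorrow. P(H) = 0.104, so P(¬H) = 0.896. With E the 'rain-predicted' result, P(E|H) = 0.881 and P(E|¬H) = 0.156.
P(E) = 0.881·0.104 + 0.156·0.896 = 0.091624 + 0.13978 = 0.23140.
By Bayes' theorem, P(H|E) = 0.091624 / 0.23140 = 0.3960.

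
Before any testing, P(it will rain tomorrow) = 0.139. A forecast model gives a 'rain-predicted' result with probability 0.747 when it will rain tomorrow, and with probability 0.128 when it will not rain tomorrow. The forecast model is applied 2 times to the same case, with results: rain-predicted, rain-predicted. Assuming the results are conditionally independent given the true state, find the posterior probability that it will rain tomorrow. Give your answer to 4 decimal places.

With H the event that it will rain tomorrow, the joint likelihood of the observed sequence is P(data|H) = 0.747·0.747 = 0.55801 and P(data|¬H) = 0.128·0.128 = 0.016384.
Bayes: P(H|data) = 0.139·0.55801 / (0.139·0.55801 + 0.861·0.016384) = 0.077563/0.091670 = 0.8461.

Posterior P(H) ≈ 0.8461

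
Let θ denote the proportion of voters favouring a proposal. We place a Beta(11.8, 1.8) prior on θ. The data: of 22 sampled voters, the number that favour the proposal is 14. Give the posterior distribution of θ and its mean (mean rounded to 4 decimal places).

Observing 14 successes and 8 failures updates Beta(11.8, 1.8) by adding the success and failure counts to the two shape parameters: α = 11.8+14 = 25.8, β = 1.8+8 = 9.8.
Posterior mean = α/(α+β) = 25.8/35.6 = 0.7247.

Posterior: Beta(25.8, 9.8); mean ≈ 0.7247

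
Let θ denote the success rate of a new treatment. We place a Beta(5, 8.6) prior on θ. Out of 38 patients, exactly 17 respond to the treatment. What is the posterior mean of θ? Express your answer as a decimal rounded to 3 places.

Posterior mean ≈ 0.426

The binomial likelihood is conjugate to the Beta prior: with 17 successes and 21 failures, the posterior is Beta(5+17, 8.6+21) = Beta(22, 29.6).
Posterior mean = α/(α+β) = 22/51.6 = 0.426.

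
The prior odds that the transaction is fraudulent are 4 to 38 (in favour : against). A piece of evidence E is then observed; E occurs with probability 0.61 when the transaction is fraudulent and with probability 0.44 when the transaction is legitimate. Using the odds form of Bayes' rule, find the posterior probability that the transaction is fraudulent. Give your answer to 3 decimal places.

Prior odds = 4/38 = 0.10526. In log-odds, ln(0.10526) = -2.2513.
Add log likelihood ratio: ln(1.3864) = 0.32668.
Posterior log-odds = -1.9246, so posterior odds = exp(-1.9246) = 0.14593. Converting, P(H|E) = 0.14593/1.1459 = 0.127.

Posterior probability ≈ 0.127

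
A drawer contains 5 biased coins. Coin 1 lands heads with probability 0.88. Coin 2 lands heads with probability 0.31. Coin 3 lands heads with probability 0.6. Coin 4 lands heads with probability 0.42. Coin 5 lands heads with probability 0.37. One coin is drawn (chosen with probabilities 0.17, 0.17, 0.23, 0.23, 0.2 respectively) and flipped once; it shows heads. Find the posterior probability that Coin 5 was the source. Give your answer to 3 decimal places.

Posterior probability ≈ 0.145

P(heads|C1) = 0.88; P(heads|C2) = 0.31; P(heads|C3) = 0.6; P(heads|C4) = 0.42; P(heads|C5) = 0.37.
Prior × likelihood for each source: 0.17·0.88=0.1496, 0.17·0.31=0.05270, 0.23·0.6=0.1380, 0.23·0.42=0.09660, 0.2·0.37=0.07400. Summing gives P(heads) = 0.51090.
P(Coin 5 | heads) = 0.07400 / 0.51090 = 0.145.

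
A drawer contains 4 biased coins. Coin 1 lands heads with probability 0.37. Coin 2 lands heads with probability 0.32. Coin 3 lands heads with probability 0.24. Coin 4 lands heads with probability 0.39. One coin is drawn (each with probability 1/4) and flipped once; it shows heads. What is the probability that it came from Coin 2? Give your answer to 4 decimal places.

Posterior probability ≈ 0.2424

Tabulate prior·likelihood by source: [1] prior 0.25, lik 0.37, product 0.09250; [2] prior 0.25, lik 0.32, product 0.08000; [3] prior 0.25, lik 0.24, product 0.06000; [4] prior 0.25, lik 0.39, product 0.09750.
Normalizing constant = 0.33000; the posterior for Coin 2 is its product over the sum, 0.08000/0.33000 = 0.2424.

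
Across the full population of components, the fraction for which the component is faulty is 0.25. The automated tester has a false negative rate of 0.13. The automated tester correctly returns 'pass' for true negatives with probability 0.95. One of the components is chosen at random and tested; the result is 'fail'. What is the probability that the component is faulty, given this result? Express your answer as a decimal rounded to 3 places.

Write H for 'the component is faulty'. Prior odds H:¬H = 0.25/0.75 = 0.33333. For the 'fail' outcome, the likelihood ratio is 0.87/0.05 = 17.400.
Posterior odds = 0.33333 × 17.400 = 5.8000, so P(H|E) = 5.8000/(1+5.8000) = 0.853.

P(H | E) ≈ 0.853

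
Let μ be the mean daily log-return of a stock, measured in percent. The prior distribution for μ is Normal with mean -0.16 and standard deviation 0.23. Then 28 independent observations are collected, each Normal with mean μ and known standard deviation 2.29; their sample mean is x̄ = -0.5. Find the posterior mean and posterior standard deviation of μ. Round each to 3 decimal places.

Posterior mean ≈ -0.235; posterior SD ≈ 0.203

With known σ, the Normal prior is conjugate. Weight on the data is w = (n/σ²)/(n/σ² + 1/τ₀²) = 5.33933/(5.33933+18.9036) = 0.22024.
Posterior mean = w·x̄ + (1−w)·μ₀ = 0.22024·-0.5 + 0.77976·-0.16 = -0.235. Posterior variance = 1/(5.33933+18.9036) = 0.0412491, so SD = 0.203.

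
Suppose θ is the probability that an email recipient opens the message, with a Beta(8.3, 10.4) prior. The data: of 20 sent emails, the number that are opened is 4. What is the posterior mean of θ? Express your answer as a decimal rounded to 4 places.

Posterior mean ≈ 0.3178

Observing 4 successes and 16 failures updates Beta(8.3, 10.4) by adding the success and failure counts to the two shape parameters: α = 8.3+4 = 12.3, β = 10.4+16 = 26.4.
Posterior mean = α/(α+β) = 12.3/38.7 = 0.3178.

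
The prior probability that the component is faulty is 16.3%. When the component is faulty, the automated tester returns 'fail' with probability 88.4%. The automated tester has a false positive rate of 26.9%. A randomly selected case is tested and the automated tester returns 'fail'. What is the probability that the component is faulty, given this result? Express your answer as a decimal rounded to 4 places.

Let H be the event that the component is faulty. P(H) = 0.163, so P(¬H) = 0.837. With E the 'fail' result, P(E|H) = 0.884 and P(E|¬H) = 0.269.
P(E) = 0.884·0.163 + 0.269·0.837 = 0.14409 + 0.22515 = 0.36924.
By Bayes' theorem, P(H|E) = 0.14409 / 0.36924 = 0.3902.

P(H | E) ≈ 0.3902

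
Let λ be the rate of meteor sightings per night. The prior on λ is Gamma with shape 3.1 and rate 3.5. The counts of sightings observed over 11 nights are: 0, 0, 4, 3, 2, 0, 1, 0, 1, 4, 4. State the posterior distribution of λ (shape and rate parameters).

Posterior: Gamma(shape=22.1, rate=14.5)

The Poisson likelihood adds the total count to the shape and the number of exposure periods to the rate. Here ∑xᵢ = 19 and n = 11, so shape 3.1→22.1 and rate 3.5→14.5.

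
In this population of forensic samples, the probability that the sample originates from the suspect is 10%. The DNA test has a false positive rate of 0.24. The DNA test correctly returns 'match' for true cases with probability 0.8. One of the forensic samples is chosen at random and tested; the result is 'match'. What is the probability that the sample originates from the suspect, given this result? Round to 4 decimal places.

Write H for 'the sample originates from the suspect'. Prior odds H:¬H = 0.1/0.9 = 0.11111. For the 'match' outcome, the likelihood ratio is 0.8/0.24 = 3.3333.
Posterior odds = 0.11111 × 3.3333 = 0.37037, so P(H|E) = 0.37037/(1+0.37037) = 0.2703.

P(H | E) ≈ 0.2703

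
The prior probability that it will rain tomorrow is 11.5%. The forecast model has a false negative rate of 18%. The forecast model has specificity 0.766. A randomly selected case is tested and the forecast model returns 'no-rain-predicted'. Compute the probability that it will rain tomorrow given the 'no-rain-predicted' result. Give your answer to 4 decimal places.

Write H for 'it will rain tomorrow'. Prior odds H:¬H = 0.115/0.885 = 0.12994. For the 'no-rain-predicted' outcome, the likelihood ratio is 0.18/0.766 = 0.23499.
Posterior odds = 0.12994 × 0.23499 = 0.030535, so P(H|E) = 0.030535/(1+0.030535) = 0.0296.

P(H | E) ≈ 0.0296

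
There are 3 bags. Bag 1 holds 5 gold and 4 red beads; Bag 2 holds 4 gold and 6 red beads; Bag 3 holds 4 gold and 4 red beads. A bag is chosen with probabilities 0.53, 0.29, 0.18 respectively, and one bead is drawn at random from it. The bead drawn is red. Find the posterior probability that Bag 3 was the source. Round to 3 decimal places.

P(red|Bag 1) = 0.4444; P(red|Bag 2) = 0.6; P(red|Bag 3) = 0.5.
Prior × likelihood for each source: 0.53·0.4444=0.2356, 0.29·0.6=0.1740, 0.18·0.5=0.09000. Summing gives P(red) = 0.49956.
P(Bag 3 | red) = 0.09000 / 0.49956 = 0.180.

Posterior probability ≈ 0.180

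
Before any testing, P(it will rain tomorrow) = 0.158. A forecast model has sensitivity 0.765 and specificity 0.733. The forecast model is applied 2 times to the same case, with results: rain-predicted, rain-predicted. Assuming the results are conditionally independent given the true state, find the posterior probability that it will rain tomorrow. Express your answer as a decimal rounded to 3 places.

Let H be the event that it will rain tomorrow; start with P(H) = 0.158. P('rain-predicted'|H) = 0.765, P('rain-predicted'|¬H) = 0.267.
Update on result 1 ('rain-predicted'): P(H) ← 0.765·0.1580 / (0.765·0.1580 + 0.267·0.8420) = 0.12087/0.34568 = 0.3497.
Update on result 2 ('rain-predicted'): P(H) ← 0.765·0.3497 / (0.765·0.3497 + 0.267·0.6503) = 0.26749/0.44113 = 0.6064.

Posterior P(H) ≈ 0.606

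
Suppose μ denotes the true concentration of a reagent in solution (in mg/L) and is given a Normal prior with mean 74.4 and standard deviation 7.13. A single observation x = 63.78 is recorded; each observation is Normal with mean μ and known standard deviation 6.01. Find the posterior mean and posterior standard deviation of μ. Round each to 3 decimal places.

Posterior mean ≈ 68.191; posterior SD ≈ 4.595

Prior precision 1/τ₀² = 1/7.13² = 0.0196708; data precision n/σ² = 1/6.01² = 0.0276854.
Posterior precision = 0.0196708 + 0.0276854 = 0.0473562, giving posterior SD = 1/√0.0473562 = 4.595.
Posterior mean = (0.0196708·74.4 + 0.0276854·63.78) / 0.0473562 = 68.191.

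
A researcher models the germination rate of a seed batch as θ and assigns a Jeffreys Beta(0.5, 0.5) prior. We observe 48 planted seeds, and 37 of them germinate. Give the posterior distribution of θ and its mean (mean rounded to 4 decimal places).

The binomial likelihood is conjugate to the Beta prior: with 37 successes and 11 failures, the posterior is Beta(0.5+37, 0.5+11) = Beta(37.5, 11.5).
Posterior mean = α/(α+β) = 37.5/49 = 0.7653.

Posterior: Beta(37.5, 11.5); mean ≈ 0.7653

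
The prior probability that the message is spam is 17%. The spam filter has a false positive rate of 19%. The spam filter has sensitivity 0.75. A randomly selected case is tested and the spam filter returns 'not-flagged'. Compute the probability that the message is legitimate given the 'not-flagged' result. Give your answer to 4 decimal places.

P(¬H | E) ≈ 0.9405

Let H be the event that the message is spam. P(H) = 0.17, so P(¬H) = 0.83. With E the 'not-flagged' result, P(E|H) = 0.25 and P(E|¬H) = 0.81.
P(E) = 0.25·0.17 + 0.81·0.83 = 0.042500 + 0.67230 = 0.71480.
By Bayes' theorem, P(H|E) = 0.042500 / 0.71480 = 0.0595. Hence P(¬H|E) = 1 − 0.0595 = 0.9405.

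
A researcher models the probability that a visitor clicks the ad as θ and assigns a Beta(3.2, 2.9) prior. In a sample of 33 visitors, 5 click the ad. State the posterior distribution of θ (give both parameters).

Posterior: Beta(8.2, 30.9)

Observing 5 successes and 28 failures updates Beta(3.2, 2.9) by adding the success and failure counts to the two shape parameters: α = 3.2+5 = 8.2, β = 2.9+28 = 30.9.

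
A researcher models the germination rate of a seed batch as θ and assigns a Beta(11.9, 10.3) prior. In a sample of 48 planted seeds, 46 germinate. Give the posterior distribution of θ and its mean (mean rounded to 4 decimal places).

The binomial likelihood is conjugate to the Beta prior: with 46 successes and 2 failures, the posterior is Beta(11.9+46, 10.3+2) = Beta(57.9, 12.3).
E[θ | data] = 57.9/(57.9+12.3) = 0.8248.

Posterior: Beta(57.9, 12.3); mean ≈ 0.8248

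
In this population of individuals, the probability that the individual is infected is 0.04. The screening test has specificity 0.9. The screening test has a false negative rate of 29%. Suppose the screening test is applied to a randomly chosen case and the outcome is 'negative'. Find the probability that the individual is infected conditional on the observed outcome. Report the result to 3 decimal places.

Write H for 'the individual is infected'. Prior odds H:¬H = 0.04/0.96 = 0.041667. For the 'negative' outcome, the likelihood ratio is 0.29/0.9 = 0.32222.
Posterior odds = 0.041667 × 0.32222 = 0.013426, so P(H|E) = 0.013426/(1+0.013426) = 0.013.

P(H | E) ≈ 0.013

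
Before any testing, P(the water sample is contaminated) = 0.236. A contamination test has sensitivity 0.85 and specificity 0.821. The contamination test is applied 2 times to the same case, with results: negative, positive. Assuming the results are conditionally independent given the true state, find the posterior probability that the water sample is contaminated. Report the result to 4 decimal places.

Posterior P(H) ≈ 0.2114

Let H be the event that the water sample is contaminated; start with P(H) = 0.236. P('positive'|H) = 0.85, P('positive'|¬H) = 0.179.
Update on result 1 ('negative'): P(H) ← 0.15·0.2360 / (0.15·0.2360 + 0.821·0.7640) = 0.035400/0.66264 = 0.0534.
Update on result 2 ('positive'): P(H) ← 0.85·0.0534 / (0.85·0.0534 + 0.179·0.9466) = 0.045409/0.21485 = 0.2114.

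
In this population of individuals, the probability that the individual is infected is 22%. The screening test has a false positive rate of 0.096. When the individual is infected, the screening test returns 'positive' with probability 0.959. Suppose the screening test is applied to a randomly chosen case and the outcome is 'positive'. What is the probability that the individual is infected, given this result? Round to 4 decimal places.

P(H | E) ≈ 0.7381

Let H be the event that the individual is infected. P(H) = 0.22, so P(¬H) = 0.78. With E the 'positive' result, P(E|H) = 0.959 and P(E|¬H) = 0.096.
P(E) = 0.959·0.22 + 0.096·0.78 = 0.21098 + 0.074880 = 0.28586.
By Bayes' theorem, P(H|E) = 0.21098 / 0.28586 = 0.7381.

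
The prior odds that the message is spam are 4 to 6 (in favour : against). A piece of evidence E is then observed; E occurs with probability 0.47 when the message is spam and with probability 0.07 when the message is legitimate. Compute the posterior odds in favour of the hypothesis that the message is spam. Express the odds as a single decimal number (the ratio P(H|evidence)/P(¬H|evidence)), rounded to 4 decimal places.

Prior odds = 4/6 = 0.66667. In log-odds, ln(0.66667) = -0.40547.
Add log likelihood ratio: ln(6.7143) = 1.9042.
Posterior log-odds = 1.4988, so posterior odds = exp(1.4988) = 4.4762.

Posterior odds ≈ 4.4762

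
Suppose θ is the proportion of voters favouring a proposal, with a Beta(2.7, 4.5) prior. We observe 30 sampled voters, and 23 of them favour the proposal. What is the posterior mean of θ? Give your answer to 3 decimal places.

Posterior mean ≈ 0.691

Observing 23 successes and 7 failures updates Beta(2.7, 4.5) by adding the success and failure counts to the two shape parameters: α = 2.7+23 = 25.7, β = 4.5+7 = 11.5.
E[θ | data] = 25.7/(25.7+11.5) = 0.691.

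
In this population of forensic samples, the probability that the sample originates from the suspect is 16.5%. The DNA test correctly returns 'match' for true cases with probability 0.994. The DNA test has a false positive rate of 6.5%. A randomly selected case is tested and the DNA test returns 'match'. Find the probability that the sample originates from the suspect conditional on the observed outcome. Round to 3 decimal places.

P(H | E) ≈ 0.751

Let H be the event that the sample originates from the suspect. P(H) = 0.165, so P(¬H) = 0.835. With E the 'match' result, P(E|H) = 0.994 and P(E|¬H) = 0.065.
P(E) = 0.994·0.165 + 0.065·0.835 = 0.16401 + 0.054275 = 0.21829.
By Bayes' theorem, P(H|E) = 0.16401 / 0.21829 = 0.751.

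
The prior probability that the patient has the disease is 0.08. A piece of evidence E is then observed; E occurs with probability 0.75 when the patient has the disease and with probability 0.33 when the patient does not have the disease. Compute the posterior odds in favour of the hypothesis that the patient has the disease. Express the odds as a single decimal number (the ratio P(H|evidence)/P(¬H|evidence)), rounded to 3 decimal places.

Posterior odds ≈ 0.198

Prior odds = 0.08/(1−0.08) = 0.086957.
Likelihood ratio for E = 0.75/0.33 = 2.2727.
Posterior odds = prior odds × LR = 0.19763.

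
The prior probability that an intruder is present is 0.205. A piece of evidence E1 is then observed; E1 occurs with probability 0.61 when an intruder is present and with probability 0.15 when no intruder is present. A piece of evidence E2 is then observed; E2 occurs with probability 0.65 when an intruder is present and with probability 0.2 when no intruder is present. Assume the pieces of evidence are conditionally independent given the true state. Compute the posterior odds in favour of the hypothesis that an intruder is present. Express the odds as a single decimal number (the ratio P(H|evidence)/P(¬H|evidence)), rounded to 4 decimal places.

Prior odds = 0.205/(1−0.205) = 0.25786. In log-odds, ln(0.25786) = -1.3553.
Add log likelihood ratios: ln(4.0667) + ln(3.2500) = 2.5815.
Posterior log-odds = 1.2261, so posterior odds = exp(1.2261) = 3.4081.

Posterior odds ≈ 3.4081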